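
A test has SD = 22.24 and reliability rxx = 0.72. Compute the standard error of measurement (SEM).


SEM = SD * sqrt(1 - rxx)
SEM = 22.24 * sqrt(1 - 0.72)
SEM = 22.24 * sqrt(0.28) = 22.24 * 0.52915
SEM = 11.7683

11.7683


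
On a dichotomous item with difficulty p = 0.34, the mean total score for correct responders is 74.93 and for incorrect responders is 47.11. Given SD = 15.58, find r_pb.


q = 1 - p = 0.66
rpb = ((M1 - M0) / SD) * sqrt(p * q)
rpb = ((74.93 - 47.11) / 15.58) * sqrt(0.34 * 0.66)
rpb = 0.8459

0.8459


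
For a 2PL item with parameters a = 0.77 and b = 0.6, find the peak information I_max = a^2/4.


For 2PL, max info at theta = b = 0.6
I_max = a^2 / 4 = 0.77^2 / 4
= 0.5929 / 4
I_max = 0.1482

0.1482


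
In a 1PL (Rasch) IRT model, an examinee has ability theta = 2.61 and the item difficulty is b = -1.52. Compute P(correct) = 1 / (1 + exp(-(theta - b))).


theta - b = 2.61 - -1.52 = 4.13
exp(-(theta - b)) = exp(-4.13) = 0.0161
P = 1 / (1 + 0.0161)
P = 0.9842

0.9842


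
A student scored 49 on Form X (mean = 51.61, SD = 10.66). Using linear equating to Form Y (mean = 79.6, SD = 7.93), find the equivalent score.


slope = SD_Y / SD_X = 7.93 / 10.66 ~ 0.7439
intercept = mean_Y - slope * mean_X = 79.6 - (7.93 / 10.66) * 51.61 ~ 41.2072
Y = slope * X + intercept. To avoid rounding drift from the rounded slope/intercept, evaluate the equivalent form Y = mean_Y + SD_Y * (X - mean_X) / SD_X at full precision:
Y = 79.6 + 7.93 * (49 - 51.61) / 10.66
Y = 79.6 - 7.93 * 2.61 / 10.66
Y = 79.6 - 20.6973 / 10.66
Y = 79.6 - 1.9416
Y = 77.6584

77.6584


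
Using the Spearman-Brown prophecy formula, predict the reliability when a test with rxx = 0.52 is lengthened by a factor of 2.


r_new = (n * rxx) / (1 + (n-1) * rxx)
r_new = (2 * 0.52) / (1 + 1 * 0.52)
r_new = 1.04 / 1.52
r_new = 0.6842

0.6842


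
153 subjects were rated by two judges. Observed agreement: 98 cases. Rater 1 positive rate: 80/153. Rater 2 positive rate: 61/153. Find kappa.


P_o = 98/153 = 0.640523
P_e = (80*61 + 73*92) / 23409 = 0.495365
kappa = (P_o - P_e) / (1 - P_e)
kappa = (0.640523 - 0.495365) / (1 - 0.495365)
kappa = 0.2876

0.2876


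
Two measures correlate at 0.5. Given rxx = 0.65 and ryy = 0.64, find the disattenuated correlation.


r_corrected = rxy / sqrt(rxx * ryy)
= 0.5 / sqrt(0.65 * 0.64)
= 0.5 / sqrt(0.416)
= 0.5 / 0.644981
r_corrected = 0.7752

0.7752


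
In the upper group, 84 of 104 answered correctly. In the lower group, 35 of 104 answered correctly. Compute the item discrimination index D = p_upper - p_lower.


p_upper = 84/104 = 0.8077
p_lower = 35/104 = 0.3365
D = 0.8077 - 0.3365 = 0.4712

0.4712


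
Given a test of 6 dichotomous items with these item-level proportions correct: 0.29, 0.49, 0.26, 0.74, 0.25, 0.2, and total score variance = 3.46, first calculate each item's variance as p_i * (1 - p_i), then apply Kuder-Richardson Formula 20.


For each item, compute p_i * q_i:
  Item 1: 0.29 * 0.71 = 0.2059
  Item 2: 0.49 * 0.51 = 0.2499
  Item 3: 0.26 * 0.74 = 0.1924
  Item 4: 0.74 * 0.26 = 0.1924
  Item 5: 0.25 * 0.75 = 0.1875
  Item 6: 0.2 * 0.8 = 0.16
Sum(p_i * q_i) = 0.2059 + 0.2499 + 0.1924 + 0.1924 + 0.1875 + 0.16 = 1.1881
KR-20 = (k/(k-1)) * (1 - Sum(p_i*q_i) / Var_total)
= (6/5) * (1 - 1.1881/3.46)
= 1.2 * 0.6566
KR-20 = 0.7879

0.7879


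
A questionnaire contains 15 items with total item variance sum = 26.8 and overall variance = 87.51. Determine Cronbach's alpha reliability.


alpha = (k/(k-1)) * (1 - sum(si^2)/s_total^2)
= (15/14) * (1 - 26.8/87.51)
alpha = 0.7433

0.7433


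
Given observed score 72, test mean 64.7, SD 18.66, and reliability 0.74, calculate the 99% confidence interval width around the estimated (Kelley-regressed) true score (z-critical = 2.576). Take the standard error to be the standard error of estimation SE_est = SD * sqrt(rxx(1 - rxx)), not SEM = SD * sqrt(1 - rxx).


True score estimate = 0.74*72 + 0.26*64.7 = 70.102
SE_est = SD * sqrt(rxx * (1 - rxx)) = 18.66 * sqrt(0.74 * 0.26) = 18.66 * sqrt(0.1924) = 8.184915
CI = T_est +/- z * SE_est, so width = 2 * z * SE_est = 2 * 2.576 * 8.184915
Width = 42.1687

42.1687


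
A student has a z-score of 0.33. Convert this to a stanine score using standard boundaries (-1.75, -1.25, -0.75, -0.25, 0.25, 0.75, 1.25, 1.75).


Stanine boundaries: [-1.75, -1.25, -0.75, -0.25, 0.25, 0.75, 1.25, 1.75]
z = 0.33
Check each boundary:
  z >= -1.75 -> could be stanine 2
  z >= -1.25 -> could be stanine 3
  z >= -0.75 -> could be stanine 4
  z >= -0.25 -> could be stanine 5
  z >= 0.25 -> could be stanine 6
  z < 0.75
  z < 1.25
  z < 1.75
Highest qualifying boundary gives stanine = 6

6


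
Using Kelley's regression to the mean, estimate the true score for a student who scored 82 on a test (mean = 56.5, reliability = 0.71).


T_est = rxx * X + (1 - rxx) * mean
T_est = 0.71 * 82 + 0.29 * 56.5
T_est = 58.22 + 16.385
T_est = 74.605

74.605


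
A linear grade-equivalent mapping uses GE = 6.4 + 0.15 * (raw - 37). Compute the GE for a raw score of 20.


raw - median = 20 - 37 = -17
slope * diff = 0.15 * -17 = -2.55
GE = 6.4 + -2.55
GE = 3.85

3.85


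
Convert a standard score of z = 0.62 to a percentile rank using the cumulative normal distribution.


CDF(z) = 0.5 * (1 + erf(z/sqrt(2)))
erf(0.4384) = 0.4647
CDF = 0.7324
Percentile rank = 0.7324 * 100 = 73.24

73.24


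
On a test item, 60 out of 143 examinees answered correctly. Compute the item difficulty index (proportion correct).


Item difficulty p = number correct / total examinees
p = 60 / 143
p = 0.4196

0.4196


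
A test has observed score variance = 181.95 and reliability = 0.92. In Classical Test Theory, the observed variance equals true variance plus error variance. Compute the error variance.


var_true = rxx * var_obs = 0.92 * 181.95 = 167.394
var_error = var_obs - var_true
var_error = 181.95 - 167.394
var_error = 14.556

14.556


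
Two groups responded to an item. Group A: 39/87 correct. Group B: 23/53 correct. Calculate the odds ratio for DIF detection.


Odds_A = 39/48 = 0.8125
Odds_B = 23/30 = 0.7667
OR = Odds_A / Odds_B = 0.8125 / 0.7667
Exactly, OR = (39 * 30) / (48 * 23) = 1170 / 1104
OR = 1.0598

1.0598


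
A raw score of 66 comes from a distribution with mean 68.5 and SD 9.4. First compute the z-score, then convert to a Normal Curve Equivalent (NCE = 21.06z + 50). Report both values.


z = (X - mean) / SD = (66 - 68.5) / 9.4
z = -2.5 / 9.4
z = -0.266
NCE = NCE = 21.06z + 50
Carry z at full precision (z = -2.5 / 9.4) into the conversion:
NCE = 21.06 * (-2.5 / 9.4) + 50 = -52.65 / 9.4 + 50
NCE = -5.6011 + 50
NCE = 44.3989

44.3989


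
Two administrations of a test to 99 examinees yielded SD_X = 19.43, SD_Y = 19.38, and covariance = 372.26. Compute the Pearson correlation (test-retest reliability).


r = cov(X,Y) / (SD_X * SD_Y)
r = 372.26 / (19.43 * 19.38)
r = 372.26 / 376.5534
r = 0.9886

0.9886


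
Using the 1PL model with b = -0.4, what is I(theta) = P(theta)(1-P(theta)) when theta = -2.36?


P = 1/(1+exp(-(-2.36--0.4))) = 0.1235
I = P*(1-P) = 0.1235 * 0.8765
I = 0.1082

0.1082


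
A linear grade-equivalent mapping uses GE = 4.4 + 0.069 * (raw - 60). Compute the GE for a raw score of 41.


raw - median = 41 - 60 = -19
slope * diff = 0.069 * -19 = -1.311
GE = 4.4 + -1.311
GE = 3.089

3.089


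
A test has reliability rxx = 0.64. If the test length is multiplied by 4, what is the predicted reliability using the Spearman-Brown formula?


r_new = (n * rxx) / (1 + (n-1) * rxx)
r_new = (4 * 0.64) / (1 + 3 * 0.64)
r_new = 2.56 / 2.92
r_new = 0.8767

0.8767


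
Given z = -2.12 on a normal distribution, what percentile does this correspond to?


CDF(z) = 0.5 * (1 + erf(z/sqrt(2)))
erf(-1.4991) = -0.966
CDF = 0.017
Percentile rank = 0.017 * 100 = 1.7

1.7


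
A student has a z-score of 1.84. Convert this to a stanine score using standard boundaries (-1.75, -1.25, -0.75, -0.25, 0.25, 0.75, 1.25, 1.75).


Stanine boundaries: [-1.75, -1.25, -0.75, -0.25, 0.25, 0.75, 1.25, 1.75]
z = 1.84
Check each boundary:
  z >= -1.75 -> could be stanine 2
  z >= -1.25 -> could be stanine 3
  z >= -0.75 -> could be stanine 4
  z >= -0.25 -> could be stanine 5
  z >= 0.25 -> could be stanine 6
  z >= 0.75 -> could be stanine 7
  z >= 1.25 -> could be stanine 8
  z >= 1.75 -> could be stanine 9
Highest qualifying boundary gives stanine = 9

9


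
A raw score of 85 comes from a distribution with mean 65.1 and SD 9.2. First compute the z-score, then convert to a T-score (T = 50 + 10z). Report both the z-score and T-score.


z = (X - mean) / SD = (85 - 65.1) / 9.2
z = 19.9 / 9.2
z = 2.163
T-score = T = 50 + 10z
Carry z at full precision (z = 19.9 / 9.2) into the conversion:
T-score = 50 + 10 * (19.9 / 9.2) = 50 + 199 / 9.2
T-score = 50 + 21.6304
T-score = 71.6304

71.6304


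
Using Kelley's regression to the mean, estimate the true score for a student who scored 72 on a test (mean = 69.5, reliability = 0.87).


T_est = rxx * X + (1 - rxx) * mean
T_est = 0.87 * 72 + 0.13 * 69.5
T_est = 62.64 + 9.035
T_est = 71.675

71.675


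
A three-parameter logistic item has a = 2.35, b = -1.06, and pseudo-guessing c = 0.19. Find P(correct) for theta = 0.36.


logit = 2.35*(0.36 - -1.06) = 3.337
P* = 1/(1 + exp(-3.337)) = 0.9657
P = 0.19 + (1 - 0.19) * 0.9657
P = 0.9722

0.9722


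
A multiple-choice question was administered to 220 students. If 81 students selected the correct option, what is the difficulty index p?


Item difficulty p = number correct / total examinees
p = 81 / 220
p = 0.3682

0.3682


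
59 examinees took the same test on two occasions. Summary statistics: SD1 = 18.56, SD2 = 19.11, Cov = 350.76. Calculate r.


r = cov(X,Y) / (SD_X * SD_Y)
r = 350.76 / (18.56 * 19.11)
r = 350.76 / 354.6816
r = 0.9889

0.9889


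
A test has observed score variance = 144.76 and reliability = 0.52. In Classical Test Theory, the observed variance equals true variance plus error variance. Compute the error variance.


var_true = rxx * var_obs = 0.52 * 144.76 = 75.2752
var_error = var_obs - var_true
var_error = 144.76 - 75.2752
var_error = 69.4848

69.4848


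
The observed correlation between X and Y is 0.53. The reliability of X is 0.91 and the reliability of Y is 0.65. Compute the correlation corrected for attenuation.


r_corrected = rxy / sqrt(rxx * ryy)
= 0.53 / sqrt(0.91 * 0.65)
= 0.53 / sqrt(0.5915)
= 0.53 / 0.76909
r_corrected = 0.6891

0.6891


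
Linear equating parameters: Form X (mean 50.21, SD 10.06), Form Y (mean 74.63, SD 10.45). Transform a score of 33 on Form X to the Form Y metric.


slope = SD_Y / SD_X = 10.45 / 10.06 ~ 1.0388
intercept = mean_Y - slope * mean_X = 74.63 - (10.45 / 10.06) * 50.21 ~ 22.4735
Y = slope * X + intercept. To avoid rounding drift from the rounded slope/intercept, evaluate the equivalent form Y = mean_Y + SD_Y * (X - mean_X) / SD_X at full precision:
Y = 74.63 + 10.45 * (33 - 50.21) / 10.06
Y = 74.63 - 10.45 * 17.21 / 10.06
Y = 74.63 - 179.8445 / 10.06
Y = 74.63 - 17.8772
Y = 56.7528

56.7528


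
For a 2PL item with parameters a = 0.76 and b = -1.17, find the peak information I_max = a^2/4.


For 2PL, max info at theta = b = -1.17
I_max = a^2 / 4 = 0.76^2 / 4
= 0.5776 / 4
I_max = 0.1444

0.1444


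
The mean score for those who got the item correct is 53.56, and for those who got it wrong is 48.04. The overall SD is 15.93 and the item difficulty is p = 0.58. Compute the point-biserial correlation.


q = 1 - p = 0.42
rpb = ((M1 - M0) / SD) * sqrt(p * q)
rpb = ((53.56 - 48.04) / 15.93) * sqrt(0.58 * 0.42)
rpb = 0.171

0.171


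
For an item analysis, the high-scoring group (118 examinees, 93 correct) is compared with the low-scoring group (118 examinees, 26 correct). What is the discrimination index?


p_upper = 93/118 = 0.7881
p_lower = 26/118 = 0.2203
D = 0.7881 - 0.2203 = 0.5678

0.5678


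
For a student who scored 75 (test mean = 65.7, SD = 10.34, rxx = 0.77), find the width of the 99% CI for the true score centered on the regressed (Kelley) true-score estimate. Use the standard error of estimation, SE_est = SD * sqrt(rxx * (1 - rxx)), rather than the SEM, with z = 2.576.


True score estimate = 0.77*75 + 0.23*65.7 = 72.861
SE_est = SD * sqrt(rxx * (1 - rxx)) = 10.34 * sqrt(0.77 * 0.23) = 10.34 * sqrt(0.1771) = 4.351408
CI = T_est +/- z * SE_est, so width = 2 * z * SE_est = 2 * 2.576 * 4.351408
Width = 22.4185

22.4185


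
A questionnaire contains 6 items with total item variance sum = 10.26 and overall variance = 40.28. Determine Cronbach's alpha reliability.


alpha = (k/(k-1)) * (1 - sum(si^2)/s_total^2)
= (6/5) * (1 - 10.26/40.28)
alpha = 0.8943

0.8943


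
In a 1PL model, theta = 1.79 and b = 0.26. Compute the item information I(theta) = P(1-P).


P = 1/(1+exp(-(1.79-0.26))) = 0.822
I = P*(1-P) = 0.822 * 0.178
I = 0.1463

0.1463


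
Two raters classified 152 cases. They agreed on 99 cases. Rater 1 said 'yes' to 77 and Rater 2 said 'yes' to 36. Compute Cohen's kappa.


P_o = 99/152 = 0.651316
P_e = (77*36 + 75*116) / 23104 = 0.496537
kappa = (P_o - P_e) / (1 - P_e)
kappa = (0.651316 - 0.496537) / (1 - 0.496537)
kappa = 0.3074

0.3074


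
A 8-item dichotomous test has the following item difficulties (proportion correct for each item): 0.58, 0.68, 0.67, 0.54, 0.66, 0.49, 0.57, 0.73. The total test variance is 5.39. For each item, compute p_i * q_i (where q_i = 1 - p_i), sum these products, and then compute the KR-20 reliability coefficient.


For each item, compute p_i * q_i:
  Item 1: 0.58 * 0.42 = 0.2436
  Item 2: 0.68 * 0.32 = 0.2176
  Item 3: 0.67 * 0.33 = 0.2211
  Item 4: 0.54 * 0.46 = 0.2484
  Item 5: 0.66 * 0.34 = 0.2244
  Item 6: 0.49 * 0.51 = 0.2499
  Item 7: 0.57 * 0.43 = 0.2451
  Item 8: 0.73 * 0.27 = 0.1971
Sum(p_i * q_i) = 0.2436 + 0.2176 + 0.2211 + 0.2484 + 0.2244 + 0.2499 + 0.2451 + 0.1971 = 1.8472
KR-20 = (k/(k-1)) * (1 - Sum(p_i*q_i) / Var_total)
= (8/7) * (1 - 1.8472/5.39)
= 1.1429 * 0.6573
KR-20 = 0.7512

0.7512


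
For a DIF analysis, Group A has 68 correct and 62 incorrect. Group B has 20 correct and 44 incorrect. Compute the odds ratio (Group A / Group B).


Odds_A = 68/62 = 1.0968
Odds_B = 20/44 = 0.4545
OR = Odds_A / Odds_B = 1.0968 / 0.4545
Exactly, OR = (68 * 44) / (62 * 20) = 2992 / 1240
OR = 2.4129

2.4129


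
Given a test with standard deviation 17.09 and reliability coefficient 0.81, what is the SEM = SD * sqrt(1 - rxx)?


SEM = SD * sqrt(1 - rxx)
SEM = 17.09 * sqrt(1 - 0.81)
SEM = 17.09 * sqrt(0.19) = 17.09 * 0.43589
SEM = 7.4494

7.4494


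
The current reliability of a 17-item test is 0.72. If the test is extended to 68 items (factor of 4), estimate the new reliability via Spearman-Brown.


r_new = (n * rxx) / (1 + (n-1) * rxx)
r_new = (4 * 0.72) / (1 + 3 * 0.72)
r_new = 2.88 / 3.16
r_new = 0.9114

0.9114


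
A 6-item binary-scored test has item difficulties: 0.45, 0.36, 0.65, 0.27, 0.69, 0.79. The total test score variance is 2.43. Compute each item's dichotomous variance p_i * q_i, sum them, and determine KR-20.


For each item, compute p_i * q_i:
  Item 1: 0.45 * 0.55 = 0.2475
  Item 2: 0.36 * 0.64 = 0.2304
  Item 3: 0.65 * 0.35 = 0.2275
  Item 4: 0.27 * 0.73 = 0.1971
  Item 5: 0.69 * 0.31 = 0.2139
  Item 6: 0.79 * 0.21 = 0.1659
Sum(p_i * q_i) = 0.2475 + 0.2304 + 0.2275 + 0.1971 + 0.2139 + 0.1659 = 1.2823
KR-20 = (k/(k-1)) * (1 - Sum(p_i*q_i) / Var_total)
= (6/5) * (1 - 1.2823/2.43)
= 1.2 * 0.4723
KR-20 = 0.5668

0.5668


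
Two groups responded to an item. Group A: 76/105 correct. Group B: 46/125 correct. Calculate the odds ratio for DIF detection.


Odds_A = 76/29 = 2.6207
Odds_B = 46/79 = 0.5823
OR = Odds_A / Odds_B = 2.6207 / 0.5823
Exactly, OR = (76 * 79) / (29 * 46) = 6004 / 1334
OR = 4.5007

4.5007


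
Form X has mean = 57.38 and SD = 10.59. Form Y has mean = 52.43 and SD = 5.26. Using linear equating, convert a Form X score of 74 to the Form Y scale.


slope = SD_Y / SD_X = 5.26 / 10.59 ~ 0.4967
intercept = mean_Y - slope * mean_X = 52.43 - (5.26 / 10.59) * 57.38 ~ 23.9296
Y = slope * X + intercept. To avoid rounding drift from the rounded slope/intercept, evaluate the equivalent form Y = mean_Y + SD_Y * (X - mean_X) / SD_X at full precision:
Y = 52.43 + 5.26 * (74 - 57.38) / 10.59
Y = 52.43 + 5.26 * 16.62 / 10.59
Y = 52.43 + 87.4212 / 10.59
Y = 52.43 + 8.2551
Y = 60.6851

60.6851


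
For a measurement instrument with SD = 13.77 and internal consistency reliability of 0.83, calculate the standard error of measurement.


SEM = SD * sqrt(1 - rxx)
SEM = 13.77 * sqrt(1 - 0.83)
SEM = 13.77 * sqrt(0.17) = 13.77 * 0.412311
SEM = 5.6775

5.6775


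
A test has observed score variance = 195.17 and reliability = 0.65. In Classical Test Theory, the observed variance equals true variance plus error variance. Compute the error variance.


var_true = rxx * var_obs = 0.65 * 195.17 = 126.8605
var_error = var_obs - var_true
var_error = 195.17 - 126.8605
var_error = 68.3095

68.3095


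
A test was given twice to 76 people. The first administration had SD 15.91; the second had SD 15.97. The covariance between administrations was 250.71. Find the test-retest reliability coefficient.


r = cov(X,Y) / (SD_X * SD_Y)
r = 250.71 / (15.91 * 15.97)
r = 250.71 / 254.0827
r = 0.9867

0.9867


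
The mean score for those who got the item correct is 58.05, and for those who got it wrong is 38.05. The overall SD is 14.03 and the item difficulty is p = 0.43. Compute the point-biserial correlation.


q = 1 - p = 0.57
rpb = ((M1 - M0) / SD) * sqrt(p * q)
rpb = ((58.05 - 38.05) / 14.03) * sqrt(0.43 * 0.57)
rpb = 0.7057

0.7057


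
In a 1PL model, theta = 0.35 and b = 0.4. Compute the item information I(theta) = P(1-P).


P = 1/(1+exp(-(0.35-0.4))) = 0.4875
I = P*(1-P) = 0.4875 * 0.5125
I = 0.2498

0.2498


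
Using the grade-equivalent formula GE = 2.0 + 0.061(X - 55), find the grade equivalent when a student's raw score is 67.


raw - median = 67 - 55 = 12
slope * diff = 0.061 * 12 = 0.732
GE = 2.0 + 0.732
GE = 2.732

2.732


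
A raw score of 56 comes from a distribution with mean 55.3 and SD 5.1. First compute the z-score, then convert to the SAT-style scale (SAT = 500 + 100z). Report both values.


z = (X - mean) / SD = (56 - 55.3) / 5.1
z = 0.7 / 5.1
z = 0.1373
SAT-scale = SAT = 500 + 100z
Carry z at full precision (z = 0.7 / 5.1) into the conversion:
SAT-scale = 500 + 100 * (0.7 / 5.1) = 500 + 70 / 5.1
SAT-scale = 500 + 13.7255
SAT-scale = 513.7255

513.7255


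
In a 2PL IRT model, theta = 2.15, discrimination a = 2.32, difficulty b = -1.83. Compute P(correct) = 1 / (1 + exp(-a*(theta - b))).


a*(theta - b) = 2.32 * (2.15 - -1.83) = 9.2336
exp(-9.2336) = 0.0001
P = 1 / (1 + 0.0001)
P = 0.9999

0.9999


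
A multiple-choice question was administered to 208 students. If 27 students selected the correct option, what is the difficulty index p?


Item difficulty p = number correct / total examinees
p = 27 / 208
p = 0.1298

0.1298


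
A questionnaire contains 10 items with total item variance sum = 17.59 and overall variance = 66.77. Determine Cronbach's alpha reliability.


alpha = (k/(k-1)) * (1 - sum(si^2)/s_total^2)
= (10/9) * (1 - 17.59/66.77)
alpha = 0.8184

0.8184


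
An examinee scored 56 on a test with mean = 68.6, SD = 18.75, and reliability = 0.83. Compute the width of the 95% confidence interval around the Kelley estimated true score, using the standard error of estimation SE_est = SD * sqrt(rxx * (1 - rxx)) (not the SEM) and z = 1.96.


True score estimate = 0.83*56 + 0.17*68.6 = 58.142
SE_est = SD * sqrt(rxx * (1 - rxx)) = 18.75 * sqrt(0.83 * 0.17) = 18.75 * sqrt(0.1411) = 7.043115
CI = T_est +/- z * SE_est, so width = 2 * z * SE_est = 2 * 1.96 * 7.043115
Width = 27.609

27.609


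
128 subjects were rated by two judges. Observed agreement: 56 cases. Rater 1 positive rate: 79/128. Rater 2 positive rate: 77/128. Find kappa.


P_o = 56/128 = 0.4375
P_e = (79*77 + 49*51) / 16384 = 0.523804
kappa = (P_o - P_e) / (1 - P_e)
kappa = (0.4375 - 0.523804) / (1 - 0.523804)
kappa = -0.1812

-0.1812


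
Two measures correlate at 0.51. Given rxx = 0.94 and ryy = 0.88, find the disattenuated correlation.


r_corrected = rxy / sqrt(rxx * ryy)
= 0.51 / sqrt(0.94 * 0.88)
= 0.51 / sqrt(0.8272)
= 0.51 / 0.909505
r_corrected = 0.5607

0.5607


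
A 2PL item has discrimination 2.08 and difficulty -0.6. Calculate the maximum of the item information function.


For 2PL, max info at theta = b = -0.6
I_max = a^2 / 4 = 2.08^2 / 4
= 4.3264 / 4
I_max = 1.0816

1.0816


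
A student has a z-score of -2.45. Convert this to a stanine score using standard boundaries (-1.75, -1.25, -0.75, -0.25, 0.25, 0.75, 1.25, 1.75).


Stanine boundaries: [-1.75, -1.25, -0.75, -0.25, 0.25, 0.75, 1.25, 1.75]
z = -2.45
Check each boundary:
  z < -1.75
  z < -1.25
  z < -0.75
  z < -0.25
  z < 0.25
  z < 0.75
  z < 1.25
  z < 1.75
Highest qualifying boundary gives stanine = 1

1


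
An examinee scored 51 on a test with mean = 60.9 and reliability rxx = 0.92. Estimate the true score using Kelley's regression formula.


T_est = rxx * X + (1 - rxx) * mean
T_est = 0.92 * 51 + 0.08 * 60.9
T_est = 46.92 + 4.872
T_est = 51.792

51.792


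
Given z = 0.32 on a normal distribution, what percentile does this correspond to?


CDF(z) = 0.5 * (1 + erf(z/sqrt(2)))
erf(0.2263) = 0.251
CDF = 0.6255
Percentile rank = 0.6255 * 100 = 62.55

62.55


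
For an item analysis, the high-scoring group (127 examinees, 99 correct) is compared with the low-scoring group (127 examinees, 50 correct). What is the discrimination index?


p_upper = 99/127 = 0.7795
p_lower = 50/127 = 0.3937
D = 0.7795 - 0.3937 = 0.3858

0.3858


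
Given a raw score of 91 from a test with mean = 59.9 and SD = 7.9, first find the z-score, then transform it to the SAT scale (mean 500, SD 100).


z = (X - mean) / SD = (91 - 59.9) / 7.9
z = 31.1 / 7.9
z = 3.9367
SAT-scale = SAT = 500 + 100z
Carry z at full precision (z = 31.1 / 7.9) into the conversion:
SAT-scale = 500 + 100 * (31.1 / 7.9) = 500 + 3110 / 7.9
SAT-scale = 500 + 393.6709
SAT-scale = 893.6709

893.6709


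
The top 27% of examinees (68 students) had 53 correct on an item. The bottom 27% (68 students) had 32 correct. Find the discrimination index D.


p_upper = 53/68 = 0.7794
p_lower = 32/68 = 0.4706
D = 0.7794 - 0.4706 = 0.3088

0.3088


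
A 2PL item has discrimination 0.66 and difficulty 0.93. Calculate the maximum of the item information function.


For 2PL, max info at theta = b = 0.93
I_max = a^2 / 4 = 0.66^2 / 4
= 0.4356 / 4
I_max = 0.1089

0.1089


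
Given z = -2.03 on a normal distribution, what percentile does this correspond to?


CDF(z) = 0.5 * (1 + erf(z/sqrt(2)))
erf(-1.4354) = -0.9576
CDF = 0.0212
Percentile rank = 0.0212 * 100 = 2.12

2.12


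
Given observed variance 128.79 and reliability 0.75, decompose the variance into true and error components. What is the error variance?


var_true = rxx * var_obs = 0.75 * 128.79 = 96.5925
var_error = var_obs - var_true
var_error = 128.79 - 96.5925
var_error = 32.1975

32.1975


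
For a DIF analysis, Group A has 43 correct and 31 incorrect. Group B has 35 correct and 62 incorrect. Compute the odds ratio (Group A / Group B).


Odds_A = 43/31 = 1.3871
Odds_B = 35/62 = 0.5645
OR = Odds_A / Odds_B = 1.3871 / 0.5645
Exactly, OR = (43 * 62) / (31 * 35) = 2666 / 1085
OR = 2.4571

2.4571


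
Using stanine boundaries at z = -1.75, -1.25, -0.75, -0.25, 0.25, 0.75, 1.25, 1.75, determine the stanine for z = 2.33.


Stanine boundaries: [-1.75, -1.25, -0.75, -0.25, 0.25, 0.75, 1.25, 1.75]
z = 2.33
Check each boundary:
  z >= -1.75 -> could be stanine 2
  z >= -1.25 -> could be stanine 3
  z >= -0.75 -> could be stanine 4
  z >= -0.25 -> could be stanine 5
  z >= 0.25 -> could be stanine 6
  z >= 0.75 -> could be stanine 7
  z >= 1.25 -> could be stanine 8
  z >= 1.75 -> could be stanine 9
Highest qualifying boundary gives stanine = 9

9


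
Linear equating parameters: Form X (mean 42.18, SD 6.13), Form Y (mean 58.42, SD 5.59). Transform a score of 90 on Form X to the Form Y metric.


slope = SD_Y / SD_X = 5.59 / 6.13 ~ 0.9119
intercept = mean_Y - slope * mean_X = 58.42 - (5.59 / 6.13) * 42.18 ~ 19.9557
Y = slope * X + intercept. To avoid rounding drift from the rounded slope/intercept, evaluate the equivalent form Y = mean_Y + SD_Y * (X - mean_X) / SD_X at full precision:
Y = 58.42 + 5.59 * (90 - 42.18) / 6.13
Y = 58.42 + 5.59 * 47.82 / 6.13
Y = 58.42 + 267.3138 / 6.13
Y = 58.42 + 43.6075
Y = 102.0275

102.0275


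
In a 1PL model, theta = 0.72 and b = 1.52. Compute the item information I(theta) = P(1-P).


P = 1/(1+exp(-(0.72-1.52))) = 0.31
I = P*(1-P) = 0.31 * 0.69
I = 0.2139

0.2139


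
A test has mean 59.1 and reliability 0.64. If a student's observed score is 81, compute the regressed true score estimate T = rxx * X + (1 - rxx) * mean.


T_est = rxx * X + (1 - rxx) * mean
T_est = 0.64 * 81 + 0.36 * 59.1
T_est = 51.84 + 21.276
T_est = 73.116

73.116


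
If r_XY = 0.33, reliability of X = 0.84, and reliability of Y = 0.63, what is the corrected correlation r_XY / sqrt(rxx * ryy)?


r_corrected = rxy / sqrt(rxx * ryy)
= 0.33 / sqrt(0.84 * 0.63)
= 0.33 / sqrt(0.5292)
= 0.33 / 0.727461
r_corrected = 0.4536

0.4536


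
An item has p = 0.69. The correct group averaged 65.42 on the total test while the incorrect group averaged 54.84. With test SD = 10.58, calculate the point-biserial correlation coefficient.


q = 1 - p = 0.31
rpb = ((M1 - M0) / SD) * sqrt(p * q)
rpb = ((65.42 - 54.84) / 10.58) * sqrt(0.69 * 0.31)
rpb = 0.4625

0.4625


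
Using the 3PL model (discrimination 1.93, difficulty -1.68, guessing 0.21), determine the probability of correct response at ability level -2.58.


logit = 1.93*(-2.58 - -1.68) = -1.737
P* = 1/(1 + exp(--1.737)) = 0.1497
P = 0.21 + (1 - 0.21) * 0.1497
P = 0.3283

0.3283


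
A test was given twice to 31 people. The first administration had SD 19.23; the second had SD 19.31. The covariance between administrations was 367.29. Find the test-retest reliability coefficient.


r = cov(X,Y) / (SD_X * SD_Y)
r = 367.29 / (19.23 * 19.31)
r = 367.29 / 371.3313
r = 0.9891

0.9891


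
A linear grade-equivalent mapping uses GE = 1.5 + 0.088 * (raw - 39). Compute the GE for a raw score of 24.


raw - median = 24 - 39 = -15
slope * diff = 0.088 * -15 = -1.32
GE = 1.5 + -1.32
GE = 0.18

0.18


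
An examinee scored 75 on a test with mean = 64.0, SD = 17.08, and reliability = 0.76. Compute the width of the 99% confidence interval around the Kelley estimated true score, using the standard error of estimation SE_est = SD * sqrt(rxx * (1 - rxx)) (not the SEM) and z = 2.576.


True score estimate = 0.76*75 + 0.24*64.0 = 72.36
SE_est = SD * sqrt(rxx * (1 - rxx)) = 17.08 * sqrt(0.76 * 0.24) = 17.08 * sqrt(0.1824) = 7.29458
CI = T_est +/- z * SE_est, so width = 2 * z * SE_est = 2 * 2.576 * 7.29458
Width = 37.5817

37.5817


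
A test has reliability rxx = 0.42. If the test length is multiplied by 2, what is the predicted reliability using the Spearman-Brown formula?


r_new = (n * rxx) / (1 + (n-1) * rxx)
r_new = (2 * 0.42) / (1 + 1 * 0.42)
r_new = 0.84 / 1.42
r_new = 0.5915

0.5915


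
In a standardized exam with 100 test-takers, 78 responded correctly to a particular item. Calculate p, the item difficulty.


Item difficulty p = number correct / total examinees
p = 78 / 100
p = 0.78

0.78


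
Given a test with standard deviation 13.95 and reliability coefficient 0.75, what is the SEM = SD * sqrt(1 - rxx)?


SEM = SD * sqrt(1 - rxx)
SEM = 13.95 * sqrt(1 - 0.75)
SEM = 13.95 * sqrt(0.25) = 13.95 * 0.5
SEM = 6.975

6.975


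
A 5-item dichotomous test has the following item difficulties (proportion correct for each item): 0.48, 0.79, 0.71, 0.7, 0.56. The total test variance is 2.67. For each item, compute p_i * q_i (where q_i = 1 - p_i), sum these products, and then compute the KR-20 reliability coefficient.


For each item, compute p_i * q_i:
  Item 1: 0.48 * 0.52 = 0.2496
  Item 2: 0.79 * 0.21 = 0.1659
  Item 3: 0.71 * 0.29 = 0.2059
  Item 4: 0.7 * 0.3 = 0.21
  Item 5: 0.56 * 0.44 = 0.2464
Sum(p_i * q_i) = 0.2496 + 0.1659 + 0.2059 + 0.21 + 0.2464 = 1.0778
KR-20 = (k/(k-1)) * (1 - Sum(p_i*q_i) / Var_total)
= (5/4) * (1 - 1.0778/2.67)
= 1.25 * 0.5963
KR-20 = 0.7454

0.7454


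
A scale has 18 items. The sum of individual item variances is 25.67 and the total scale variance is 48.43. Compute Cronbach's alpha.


alpha = (k/(k-1)) * (1 - sum(si^2)/s_total^2)
= (18/17) * (1 - 25.67/48.43)
alpha = 0.4976

0.4976


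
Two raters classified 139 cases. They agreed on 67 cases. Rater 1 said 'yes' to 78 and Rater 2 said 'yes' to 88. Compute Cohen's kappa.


P_o = 67/139 = 0.482014
P_e = (78*88 + 61*51) / 19321 = 0.516278
kappa = (P_o - P_e) / (1 - P_e)
kappa = (0.482014 - 0.516278) / (1 - 0.516278)
kappa = -0.0708

-0.0708


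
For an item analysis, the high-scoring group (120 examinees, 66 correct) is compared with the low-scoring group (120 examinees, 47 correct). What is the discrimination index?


p_upper = 66/120 = 0.55
p_lower = 47/120 = 0.3917
D = 0.55 - 0.3917 = 0.1583

0.1583


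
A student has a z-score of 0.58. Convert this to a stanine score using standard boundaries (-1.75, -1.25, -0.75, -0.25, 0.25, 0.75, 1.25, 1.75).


Stanine boundaries: [-1.75, -1.25, -0.75, -0.25, 0.25, 0.75, 1.25, 1.75]
z = 0.58
Check each boundary:
  z >= -1.75 -> could be stanine 2
  z >= -1.25 -> could be stanine 3
  z >= -0.75 -> could be stanine 4
  z >= -0.25 -> could be stanine 5
  z >= 0.25 -> could be stanine 6
  z < 0.75
  z < 1.25
  z < 1.75
Highest qualifying boundary gives stanine = 6

6


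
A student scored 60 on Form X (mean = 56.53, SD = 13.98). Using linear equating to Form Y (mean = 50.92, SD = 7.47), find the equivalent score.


slope = SD_Y / SD_X = 7.47 / 13.98 ~ 0.5343
intercept = mean_Y - slope * mean_X = 50.92 - (7.47 / 13.98) * 56.53 ~ 20.7141
Y = slope * X + intercept. To avoid rounding drift from the rounded slope/intercept, evaluate the equivalent form Y = mean_Y + SD_Y * (X - mean_X) / SD_X at full precision:
Y = 50.92 + 7.47 * (60 - 56.53) / 13.98
Y = 50.92 + 7.47 * 3.47 / 13.98
Y = 50.92 + 25.9209 / 13.98
Y = 50.92 + 1.8541
Y = 52.7741

52.7741


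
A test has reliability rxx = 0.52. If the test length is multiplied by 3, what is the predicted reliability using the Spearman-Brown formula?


r_new = (n * rxx) / (1 + (n-1) * rxx)
r_new = (3 * 0.52) / (1 + 2 * 0.52)
r_new = 1.56 / 2.04
r_new = 0.7647

0.7647


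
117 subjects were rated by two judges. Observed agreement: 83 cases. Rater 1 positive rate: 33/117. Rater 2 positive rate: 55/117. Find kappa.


P_o = 83/117 = 0.709402
P_e = (33*55 + 84*62) / 13689 = 0.51304
kappa = (P_o - P_e) / (1 - P_e)
kappa = (0.709402 - 0.51304) / (1 - 0.51304)
kappa = 0.4032

0.4032


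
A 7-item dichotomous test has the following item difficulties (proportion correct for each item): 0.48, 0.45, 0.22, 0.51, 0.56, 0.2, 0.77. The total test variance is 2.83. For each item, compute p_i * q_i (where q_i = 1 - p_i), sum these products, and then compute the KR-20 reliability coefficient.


For each item, compute p_i * q_i:
  Item 1: 0.48 * 0.52 = 0.2496
  Item 2: 0.45 * 0.55 = 0.2475
  Item 3: 0.22 * 0.78 = 0.1716
  Item 4: 0.51 * 0.49 = 0.2499
  Item 5: 0.56 * 0.44 = 0.2464
  Item 6: 0.2 * 0.8 = 0.16
  Item 7: 0.77 * 0.23 = 0.1771
Sum(p_i * q_i) = 0.2496 + 0.2475 + 0.1716 + 0.2499 + 0.2464 + 0.16 + 0.1771 = 1.5021
KR-20 = (k/(k-1)) * (1 - Sum(p_i*q_i) / Var_total)
= (7/6) * (1 - 1.5021/2.83)
= 1.1667 * 0.4692
KR-20 = 0.5474

0.5474


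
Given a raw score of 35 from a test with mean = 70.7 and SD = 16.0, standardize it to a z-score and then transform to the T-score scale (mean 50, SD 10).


z = (X - mean) / SD = (35 - 70.7) / 16.0
z = -35.7 / 16.0
z = -2.2313
T-score = T = 50 + 10z
Carry z at full precision (z = -35.7 / 16.0) into the conversion:
T-score = 50 + 10 * (-35.7 / 16.0) = 50 + -357 / 16.0
T-score = 50 + -22.3125
T-score = 27.6875

27.6875


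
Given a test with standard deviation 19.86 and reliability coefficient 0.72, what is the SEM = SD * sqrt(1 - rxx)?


SEM = SD * sqrt(1 - rxx)
SEM = 19.86 * sqrt(1 - 0.72)
SEM = 19.86 * sqrt(0.28) = 19.86 * 0.52915
SEM = 10.5089

10.5089


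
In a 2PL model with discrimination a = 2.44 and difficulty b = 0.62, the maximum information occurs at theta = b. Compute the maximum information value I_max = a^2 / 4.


For 2PL, max info at theta = b = 0.62
I_max = a^2 / 4 = 2.44^2 / 4
= 5.9536 / 4
I_max = 1.4884

1.4884


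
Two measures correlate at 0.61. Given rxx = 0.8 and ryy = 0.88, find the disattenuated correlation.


r_corrected = rxy / sqrt(rxx * ryy)
= 0.61 / sqrt(0.8 * 0.88)
= 0.61 / sqrt(0.704)
= 0.61 / 0.839047
r_corrected = 0.727

0.727


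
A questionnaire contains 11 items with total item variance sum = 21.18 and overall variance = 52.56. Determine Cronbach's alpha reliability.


alpha = (k/(k-1)) * (1 - sum(si^2)/s_total^2)
= (11/10) * (1 - 21.18/52.56)
alpha = 0.6567

0.6567


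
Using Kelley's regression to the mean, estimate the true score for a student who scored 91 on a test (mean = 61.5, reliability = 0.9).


T_est = rxx * X + (1 - rxx) * mean
T_est = 0.9 * 91 + 0.1 * 61.5
T_est = 81.9 + 6.15
T_est = 88.05

88.05


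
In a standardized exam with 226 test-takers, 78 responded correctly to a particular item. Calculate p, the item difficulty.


Item difficulty p = number correct / total examinees
p = 78 / 226
p = 0.3451

0.3451


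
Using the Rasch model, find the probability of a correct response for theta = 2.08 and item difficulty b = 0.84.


theta - b = 2.08 - 0.84 = 1.24
exp(-(theta - b)) = exp(-1.24) = 0.2894
P = 1 / (1 + 0.2894)
P = 0.7756

0.7756


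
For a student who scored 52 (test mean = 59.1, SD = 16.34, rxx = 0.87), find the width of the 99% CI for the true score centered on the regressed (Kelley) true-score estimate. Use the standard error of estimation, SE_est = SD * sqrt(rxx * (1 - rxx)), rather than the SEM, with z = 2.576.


True score estimate = 0.87*52 + 0.13*59.1 = 52.923
SE_est = SD * sqrt(rxx * (1 - rxx)) = 16.34 * sqrt(0.87 * 0.13) = 16.34 * sqrt(0.1131) = 5.495198
CI = T_est +/- z * SE_est, so width = 2 * z * SE_est = 2 * 2.576 * 5.495198
Width = 28.3113

28.3113


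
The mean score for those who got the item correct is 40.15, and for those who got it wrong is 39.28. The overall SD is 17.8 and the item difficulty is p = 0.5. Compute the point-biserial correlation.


q = 1 - p = 0.5
rpb = ((M1 - M0) / SD) * sqrt(p * q)
rpb = ((40.15 - 39.28) / 17.8) * sqrt(0.5 * 0.5)
rpb = 0.0244

0.0244


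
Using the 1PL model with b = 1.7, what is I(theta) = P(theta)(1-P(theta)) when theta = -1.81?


P = 1/(1+exp(-(-1.81-1.7))) = 0.029
I = P*(1-P) = 0.029 * 0.971
I = 0.0282

0.0282


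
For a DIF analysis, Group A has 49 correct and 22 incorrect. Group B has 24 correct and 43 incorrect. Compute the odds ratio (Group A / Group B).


Odds_A = 49/22 = 2.2273
Odds_B = 24/43 = 0.5581
OR = Odds_A / Odds_B = 2.2273 / 0.5581
Exactly, OR = (49 * 43) / (22 * 24) = 2107 / 528
OR = 3.9905

3.9905


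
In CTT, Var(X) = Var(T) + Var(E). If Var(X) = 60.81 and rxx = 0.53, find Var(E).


var_true = rxx * var_obs = 0.53 * 60.81 = 32.2293
var_error = var_obs - var_true
var_error = 60.81 - 32.2293
var_error = 28.5807

28.5807


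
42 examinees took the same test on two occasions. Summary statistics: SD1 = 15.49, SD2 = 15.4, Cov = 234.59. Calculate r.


r = cov(X,Y) / (SD_X * SD_Y)
r = 234.59 / (15.49 * 15.4)
r = 234.59 / 238.546
r = 0.9834

0.9834


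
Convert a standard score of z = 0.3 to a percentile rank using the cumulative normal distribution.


CDF(z) = 0.5 * (1 + erf(z/sqrt(2)))
erf(0.2121) = 0.2358
CDF = 0.6179
Percentile rank = 0.6179 * 100 = 61.79

61.79


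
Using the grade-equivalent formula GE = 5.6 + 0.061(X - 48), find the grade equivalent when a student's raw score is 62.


raw - median = 62 - 48 = 14
slope * diff = 0.061 * 14 = 0.854
GE = 5.6 + 0.854
GE = 6.454

6.454


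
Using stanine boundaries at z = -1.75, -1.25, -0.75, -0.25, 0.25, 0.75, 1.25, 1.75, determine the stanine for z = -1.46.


Stanine boundaries: [-1.75, -1.25, -0.75, -0.25, 0.25, 0.75, 1.25, 1.75]
z = -1.46
Check each boundary:
  z >= -1.75 -> could be stanine 2
  z < -1.25
  z < -0.75
  z < -0.25
  z < 0.25
  z < 0.75
  z < 1.25
  z < 1.75
Highest qualifying boundary gives stanine = 2

2


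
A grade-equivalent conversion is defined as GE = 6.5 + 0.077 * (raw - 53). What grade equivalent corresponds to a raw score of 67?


raw - median = 67 - 53 = 14
slope * diff = 0.077 * 14 = 1.078
GE = 6.5 + 1.078
GE = 7.578

7.578


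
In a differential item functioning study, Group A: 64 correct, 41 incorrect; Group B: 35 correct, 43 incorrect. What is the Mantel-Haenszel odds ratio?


Odds_A = 64/41 = 1.561
Odds_B = 35/43 = 0.814
OR = Odds_A / Odds_B = 1.561 / 0.814
Exactly, OR = (64 * 43) / (41 * 35) = 2752 / 1435
OR = 1.9178

1.9178


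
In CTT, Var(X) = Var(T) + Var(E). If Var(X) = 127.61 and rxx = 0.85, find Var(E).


var_true = rxx * var_obs = 0.85 * 127.61 = 108.4685
var_error = var_obs - var_true
var_error = 127.61 - 108.4685
var_error = 19.1415

19.1415


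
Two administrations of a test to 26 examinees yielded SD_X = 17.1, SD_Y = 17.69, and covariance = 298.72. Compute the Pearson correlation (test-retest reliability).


r = cov(X,Y) / (SD_X * SD_Y)
r = 298.72 / (17.1 * 17.69)
r = 298.72 / 302.499
r = 0.9875

0.9875


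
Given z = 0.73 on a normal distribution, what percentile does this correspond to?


CDF(z) = 0.5 * (1 + erf(z/sqrt(2)))
erf(0.5162) = 0.5346
CDF = 0.7673
Percentile rank = 0.7673 * 100 = 76.73

76.73


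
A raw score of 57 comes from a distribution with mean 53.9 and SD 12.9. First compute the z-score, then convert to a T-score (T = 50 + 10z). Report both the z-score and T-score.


z = (X - mean) / SD = (57 - 53.9) / 12.9
z = 3.1 / 12.9
z = 0.2403
T-score = T = 50 + 10z
Carry z at full precision (z = 3.1 / 12.9) into the conversion:
T-score = 50 + 10 * (3.1 / 12.9) = 50 + 31 / 12.9
T-score = 50 + 2.4031
T-score = 52.4031

52.4031


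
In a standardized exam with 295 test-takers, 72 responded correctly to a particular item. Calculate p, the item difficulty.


Item difficulty p = number correct / total examinees
p = 72 / 295
p = 0.2441

0.2441


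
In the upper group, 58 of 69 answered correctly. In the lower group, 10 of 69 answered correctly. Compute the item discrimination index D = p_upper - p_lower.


p_upper = 58/69 = 0.8406
p_lower = 10/69 = 0.1449
D = 0.8406 - 0.1449 = 0.6957

0.6957


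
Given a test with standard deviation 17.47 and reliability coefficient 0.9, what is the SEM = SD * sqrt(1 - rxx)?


SEM = SD * sqrt(1 - rxx)
SEM = 17.47 * sqrt(1 - 0.9)
SEM = 17.47 * sqrt(0.1) = 17.47 * 0.316228
SEM = 5.5245

5.5245


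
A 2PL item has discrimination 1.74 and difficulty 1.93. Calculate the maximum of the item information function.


For 2PL, max info at theta = b = 1.93
I_max = a^2 / 4 = 1.74^2 / 4
= 3.0276 / 4
I_max = 0.7569

0.7569


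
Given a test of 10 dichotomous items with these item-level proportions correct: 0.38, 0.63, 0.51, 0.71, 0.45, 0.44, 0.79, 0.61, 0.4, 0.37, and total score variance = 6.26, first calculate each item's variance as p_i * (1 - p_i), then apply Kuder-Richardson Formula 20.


For each item, compute p_i * q_i:
  Item 1: 0.38 * 0.62 = 0.2356
  Item 2: 0.63 * 0.37 = 0.2331
  Item 3: 0.51 * 0.49 = 0.2499
  Item 4: 0.71 * 0.29 = 0.2059
  Item 5: 0.45 * 0.55 = 0.2475
  Item 6: 0.44 * 0.56 = 0.2464
  Item 7: 0.79 * 0.21 = 0.1659
  Item 8: 0.61 * 0.39 = 0.2379
  Item 9: 0.4 * 0.6 = 0.24
  Item 10: 0.37 * 0.63 = 0.2331
Sum(p_i * q_i) = 0.2356 + 0.2331 + 0.2499 + 0.2059 + 0.2475 + 0.2464 + 0.1659 + 0.2379 + 0.24 + 0.2331 = 2.2953
KR-20 = (k/(k-1)) * (1 - Sum(p_i*q_i) / Var_total)
= (10/9) * (1 - 2.2953/6.26)
= 1.1111 * 0.6333
KR-20 = 0.7037

0.7037
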